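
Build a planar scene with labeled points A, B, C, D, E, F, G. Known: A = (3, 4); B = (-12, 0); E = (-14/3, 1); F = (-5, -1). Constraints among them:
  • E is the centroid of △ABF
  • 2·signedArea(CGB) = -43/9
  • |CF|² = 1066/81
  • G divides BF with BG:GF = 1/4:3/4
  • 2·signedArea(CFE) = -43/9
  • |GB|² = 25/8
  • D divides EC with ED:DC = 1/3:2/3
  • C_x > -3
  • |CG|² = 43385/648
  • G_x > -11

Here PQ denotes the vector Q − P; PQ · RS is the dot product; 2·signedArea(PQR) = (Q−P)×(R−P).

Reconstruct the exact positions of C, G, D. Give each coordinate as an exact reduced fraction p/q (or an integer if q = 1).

1. C_x = -20/9  [line -2·x + 1/3·y + -44/9 = 0 ∩ |CF|² = 1066/81]
2. C_y = 4/3  [line -2·x + 1/3·y + -44/9 = 0 ∩ |CF|² = 1066/81]
   → C = (-20/9, 4/3)
3. G_x = -41/4  [2·signedArea(CGB) = -43/9 ∩ G divides BF with BG:GF = 1/4:3/4]
4. G_y = -1/4  [2·signedArea(CGB) = -43/9 ∩ G divides BF with BG:GF = 1/4:3/4]
   → G = (-41/4, -1/4)
5. D_x = -104/27  [D divides EC with ED:DC = 1/3:2/3]
6. D_y = 10/9  [D divides EC with ED:DC = 1/3:2/3]
   → D = (-104/27, 10/9)

C = (-20/9, 4/3)
D = (-104/27, 10/9)
G = (-41/4, -1/4)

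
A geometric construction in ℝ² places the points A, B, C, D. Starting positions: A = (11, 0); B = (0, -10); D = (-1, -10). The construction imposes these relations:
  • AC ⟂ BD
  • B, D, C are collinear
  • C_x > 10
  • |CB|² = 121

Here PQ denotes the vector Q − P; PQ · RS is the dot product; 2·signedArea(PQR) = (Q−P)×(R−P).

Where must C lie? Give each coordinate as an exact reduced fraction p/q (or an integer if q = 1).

1. C_x = 11  [B, D, C are collinear ∩ AC ⟂ BD]
2. C_y = -10  [B, D, C are collinear ∩ AC ⟂ BD]
   → C = (11, -10)

C = (11, -10)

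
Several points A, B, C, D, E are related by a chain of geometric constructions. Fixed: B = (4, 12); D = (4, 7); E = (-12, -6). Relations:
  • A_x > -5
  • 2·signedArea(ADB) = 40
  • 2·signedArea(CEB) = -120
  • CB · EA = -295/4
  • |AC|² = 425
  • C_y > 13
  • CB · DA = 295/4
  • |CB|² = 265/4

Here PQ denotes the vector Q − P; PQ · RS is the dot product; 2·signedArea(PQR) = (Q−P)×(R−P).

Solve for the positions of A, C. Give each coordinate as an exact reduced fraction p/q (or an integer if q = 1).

A = (-4, 1/2)
C = (12, 27/2)

1. A_x = -4  [2·signedArea(ADB) = 40]
2. C_x = 12  [line -18·x + 16·y + 0 = 0 ∩ |CB|² = 265/4]
3. C_y = 27/2  [line -18·x + 16·y + 0 = 0 ∩ |CB|² = 265/4]
   → C = (12, 27/2)
4. A_x = -4  [2·signedArea(ADB) = 40 ∩ CB · EA = -295/4]
5. A_y = 1/2  [2·signedArea(ADB) = 40 ∩ CB · EA = -295/4]
   → A = (-4, 1/2)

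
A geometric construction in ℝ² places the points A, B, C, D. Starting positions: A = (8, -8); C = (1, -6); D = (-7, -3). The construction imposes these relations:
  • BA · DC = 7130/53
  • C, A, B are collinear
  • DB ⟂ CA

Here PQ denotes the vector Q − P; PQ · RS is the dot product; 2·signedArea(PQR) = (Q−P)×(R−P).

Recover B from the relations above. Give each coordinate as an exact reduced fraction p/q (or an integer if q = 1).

B = (-381/53, -194/53)

1. B_x = -381/53  [C, A, B are collinear ∩ DB ⟂ CA]
2. B_y = -194/53  [C, A, B are collinear ∩ DB ⟂ CA]
   → B = (-381/53, -194/53)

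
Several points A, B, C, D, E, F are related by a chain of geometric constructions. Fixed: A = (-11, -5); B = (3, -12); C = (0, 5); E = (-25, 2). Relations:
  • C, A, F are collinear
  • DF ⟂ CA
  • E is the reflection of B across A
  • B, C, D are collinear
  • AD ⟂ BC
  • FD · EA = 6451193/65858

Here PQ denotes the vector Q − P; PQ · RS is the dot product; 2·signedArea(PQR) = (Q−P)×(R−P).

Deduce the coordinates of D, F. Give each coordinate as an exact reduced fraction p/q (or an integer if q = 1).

1. D_x = 411/298  [B, C, D are collinear ∩ AD ⟂ BC]
2. D_y = -839/298  [B, C, D are collinear ∩ AD ⟂ BC]
   → D = (411/298, -839/298)
3. F_x = -206459/65858  [C, A, F are collinear ∩ DF ⟂ CA]
4. F_y = 70800/32929  [C, A, F are collinear ∩ DF ⟂ CA]
   → F = (-206459/65858, 70800/32929)

D = (411/298, -839/298)
F = (-206459/65858, 70800/32929)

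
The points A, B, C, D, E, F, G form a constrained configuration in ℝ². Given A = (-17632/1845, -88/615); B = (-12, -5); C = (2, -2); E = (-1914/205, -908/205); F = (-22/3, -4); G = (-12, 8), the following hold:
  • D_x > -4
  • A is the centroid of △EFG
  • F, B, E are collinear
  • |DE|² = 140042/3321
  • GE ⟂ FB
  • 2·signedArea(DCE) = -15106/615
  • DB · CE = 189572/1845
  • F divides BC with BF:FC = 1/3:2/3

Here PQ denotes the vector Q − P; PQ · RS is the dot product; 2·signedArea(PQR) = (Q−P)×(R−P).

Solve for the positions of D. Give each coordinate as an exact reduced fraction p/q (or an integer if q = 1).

D = (-6971/1845, -659/615)

1. D_x = -6971/1845  [DB · CE = 189572/1845 ∩ 2·signedArea(DCE) = -15106/615]
2. D_y = -659/615  [DB · CE = 189572/1845 ∩ 2·signedArea(DCE) = -15106/615]
   → D = (-6971/1845, -659/615)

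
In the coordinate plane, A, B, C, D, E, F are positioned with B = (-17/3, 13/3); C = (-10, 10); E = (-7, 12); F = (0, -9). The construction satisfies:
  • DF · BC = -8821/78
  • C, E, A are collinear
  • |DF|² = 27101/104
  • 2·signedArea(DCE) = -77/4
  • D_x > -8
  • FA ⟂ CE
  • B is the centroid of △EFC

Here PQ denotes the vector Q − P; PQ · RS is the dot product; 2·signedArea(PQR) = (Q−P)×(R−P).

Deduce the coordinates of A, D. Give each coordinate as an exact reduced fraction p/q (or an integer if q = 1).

1. A_x = -154/13  [C, E, A are collinear ∩ FA ⟂ CE]
2. A_y = 114/13  [C, E, A are collinear ∩ FA ⟂ CE]
   → A = (-154/13, 114/13)
3. D_x = -375/52  [2·signedArea(DCE) = -77/4 ∩ DF · BC = -8821/78]
4. D_y = 283/52  [2·signedArea(DCE) = -77/4 ∩ DF · BC = -8821/78]
   → D = (-375/52, 283/52)

A = (-154/13, 114/13)
D = (-375/52, 283/52)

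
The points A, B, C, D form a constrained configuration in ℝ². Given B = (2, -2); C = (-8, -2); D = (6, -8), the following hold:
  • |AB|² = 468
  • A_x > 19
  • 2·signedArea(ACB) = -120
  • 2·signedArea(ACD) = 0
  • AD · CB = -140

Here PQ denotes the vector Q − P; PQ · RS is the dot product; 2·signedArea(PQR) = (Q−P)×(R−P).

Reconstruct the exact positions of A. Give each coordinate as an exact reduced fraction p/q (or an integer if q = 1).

A = (20, -14)

1. A_x = 20  [2·signedArea(ACD) = 0 ∩ AD · CB = -140]
2. A_y = -14  [2·signedArea(ACD) = 0 ∩ AD · CB = -140]
   → A = (20, -14)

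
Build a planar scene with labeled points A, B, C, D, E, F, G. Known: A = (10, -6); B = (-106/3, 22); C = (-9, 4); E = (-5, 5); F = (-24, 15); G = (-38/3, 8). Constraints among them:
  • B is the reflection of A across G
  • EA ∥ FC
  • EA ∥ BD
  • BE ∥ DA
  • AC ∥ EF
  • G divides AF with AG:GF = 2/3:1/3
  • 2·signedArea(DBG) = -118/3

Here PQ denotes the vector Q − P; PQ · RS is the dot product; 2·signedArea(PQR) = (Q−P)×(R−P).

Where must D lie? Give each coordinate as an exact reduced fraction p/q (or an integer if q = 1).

D = (-61/3, 11)

1. D_x = -61/3  [BE ∥ DA ∩ EA ∥ BD]
2. D_y = 11  [BE ∥ DA ∩ EA ∥ BD]
   → D = (-61/3, 11)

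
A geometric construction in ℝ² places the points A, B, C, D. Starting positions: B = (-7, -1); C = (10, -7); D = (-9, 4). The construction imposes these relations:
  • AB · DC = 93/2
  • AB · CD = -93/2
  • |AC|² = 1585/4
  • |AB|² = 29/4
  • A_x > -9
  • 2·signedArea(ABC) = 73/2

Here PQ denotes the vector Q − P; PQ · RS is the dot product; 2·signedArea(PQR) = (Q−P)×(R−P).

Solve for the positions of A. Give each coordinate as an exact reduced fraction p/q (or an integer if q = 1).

1. A_x = -8  [AB · DC = 93/2 ∩ 2·signedArea(ABC) = 73/2]
2. A_y = 3/2  [AB · DC = 93/2 ∩ 2·signedArea(ABC) = 73/2]
   → A = (-8, 3/2)

A = (-8, 3/2)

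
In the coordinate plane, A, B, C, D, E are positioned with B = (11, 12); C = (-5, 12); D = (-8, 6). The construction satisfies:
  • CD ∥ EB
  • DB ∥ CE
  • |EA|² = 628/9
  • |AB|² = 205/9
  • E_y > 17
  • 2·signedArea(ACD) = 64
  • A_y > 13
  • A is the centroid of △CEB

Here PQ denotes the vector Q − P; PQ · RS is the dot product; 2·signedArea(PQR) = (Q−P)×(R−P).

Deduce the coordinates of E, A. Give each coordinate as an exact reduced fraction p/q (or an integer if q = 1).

A = (20/3, 14)
E = (14, 18)

1. E_x = 14  [CD ∥ EB ∩ DB ∥ CE]
2. E_y = 18  [CD ∥ EB ∩ DB ∥ CE]
   → E = (14, 18)
3. A_x = 20/3  [A is the centroid of △CEB]
4. A_y = 14  [A is the centroid of △CEB]
   → A = (20/3, 14)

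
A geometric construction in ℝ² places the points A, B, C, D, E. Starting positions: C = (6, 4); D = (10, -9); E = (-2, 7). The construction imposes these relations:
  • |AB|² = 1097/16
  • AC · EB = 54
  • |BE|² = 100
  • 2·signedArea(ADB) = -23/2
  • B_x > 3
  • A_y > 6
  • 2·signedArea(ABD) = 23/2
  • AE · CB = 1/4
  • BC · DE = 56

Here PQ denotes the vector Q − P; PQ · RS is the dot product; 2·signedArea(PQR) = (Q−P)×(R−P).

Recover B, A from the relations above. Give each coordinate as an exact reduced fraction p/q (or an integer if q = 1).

1. B_x = 4  [line 12·x + -16·y + -64 = 0 ∩ |BE|² = 100]
2. B_y = -1  [line 12·x + -16·y + -64 = 0 ∩ |BE|² = 100]
   → B = (4, -1)
3. A_x = 0  [AE · CB = 1/4 ∩ 2·signedArea(ABD) = 23/2]
4. A_y = 25/4  [AE · CB = 1/4 ∩ 2·signedArea(ABD) = 23/2]
   → A = (0, 25/4)

A = (0, 25/4)
B = (4, -1)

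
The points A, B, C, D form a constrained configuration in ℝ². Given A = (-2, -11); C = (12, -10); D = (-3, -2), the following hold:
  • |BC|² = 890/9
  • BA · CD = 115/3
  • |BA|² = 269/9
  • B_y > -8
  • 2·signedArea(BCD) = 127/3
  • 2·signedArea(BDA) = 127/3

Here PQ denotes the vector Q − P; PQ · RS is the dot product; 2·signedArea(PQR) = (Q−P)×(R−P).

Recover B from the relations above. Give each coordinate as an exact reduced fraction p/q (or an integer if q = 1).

B = (7/3, -23/3)

1. B_x = 7/3  [2·signedArea(BDA) = 127/3 ∩ 2·signedArea(BCD) = 127/3]
2. B_y = -23/3  [2·signedArea(BDA) = 127/3 ∩ 2·signedArea(BCD) = 127/3]
   → B = (7/3, -23/3)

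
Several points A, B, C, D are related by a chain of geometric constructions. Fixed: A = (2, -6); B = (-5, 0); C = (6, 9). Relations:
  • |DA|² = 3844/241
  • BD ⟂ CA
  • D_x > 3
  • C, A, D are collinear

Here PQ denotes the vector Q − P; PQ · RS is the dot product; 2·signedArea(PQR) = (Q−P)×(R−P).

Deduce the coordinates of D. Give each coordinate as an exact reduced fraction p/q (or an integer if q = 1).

1. D_x = 730/241  [C, A, D are collinear ∩ BD ⟂ CA]
2. D_y = -516/241  [C, A, D are collinear ∩ BD ⟂ CA]
   → D = (730/241, -516/241)

D = (730/241, -516/241)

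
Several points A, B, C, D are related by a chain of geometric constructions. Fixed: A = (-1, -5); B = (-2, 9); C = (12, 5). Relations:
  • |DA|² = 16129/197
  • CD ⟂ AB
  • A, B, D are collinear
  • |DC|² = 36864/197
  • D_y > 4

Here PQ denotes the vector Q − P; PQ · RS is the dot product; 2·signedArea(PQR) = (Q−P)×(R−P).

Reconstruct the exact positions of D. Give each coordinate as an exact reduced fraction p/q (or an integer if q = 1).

D = (-324/197, 793/197)

1. D_x = -324/197  [A, B, D are collinear ∩ CD ⟂ AB]
2. D_y = 793/197  [A, B, D are collinear ∩ CD ⟂ AB]
   → D = (-324/197, 793/197)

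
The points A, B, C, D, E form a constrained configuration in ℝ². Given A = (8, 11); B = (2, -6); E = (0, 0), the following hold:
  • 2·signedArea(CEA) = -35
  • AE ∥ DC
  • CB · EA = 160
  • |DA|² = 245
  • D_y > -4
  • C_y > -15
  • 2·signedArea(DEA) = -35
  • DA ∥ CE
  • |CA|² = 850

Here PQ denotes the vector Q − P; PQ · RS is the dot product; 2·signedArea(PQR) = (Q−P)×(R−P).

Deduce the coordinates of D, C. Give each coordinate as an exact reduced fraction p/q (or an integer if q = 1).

1. C_x = -7  [2·signedArea(CEA) = -35 ∩ CB · EA = 160]
2. C_y = -14  [2·signedArea(CEA) = -35 ∩ CB · EA = 160]
   → C = (-7, -14)
3. D_x = 1  [2·signedArea(DEA) = -35 ∩ DA ∥ CE]
4. D_y = -3  [2·signedArea(DEA) = -35 ∩ DA ∥ CE]
   → D = (1, -3)

C = (-7, -14)
D = (1, -3)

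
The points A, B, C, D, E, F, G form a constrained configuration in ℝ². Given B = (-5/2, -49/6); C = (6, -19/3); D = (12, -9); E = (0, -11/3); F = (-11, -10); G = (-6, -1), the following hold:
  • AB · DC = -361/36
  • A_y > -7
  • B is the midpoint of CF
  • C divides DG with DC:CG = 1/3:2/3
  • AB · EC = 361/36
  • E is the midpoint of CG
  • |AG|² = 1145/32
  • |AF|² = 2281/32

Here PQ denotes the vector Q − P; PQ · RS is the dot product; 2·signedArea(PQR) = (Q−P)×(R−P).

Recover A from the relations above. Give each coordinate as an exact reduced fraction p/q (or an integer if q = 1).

A = (-27/8, -51/8)

1. A_x = -27/8  [line 6·x + -8/3·y + 13/4 = 0 ∩ |AF|² = 2281/32]
2. A_y = -51/8  [line 6·x + -8/3·y + 13/4 = 0 ∩ |AF|² = 2281/32]
   → A = (-27/8, -51/8)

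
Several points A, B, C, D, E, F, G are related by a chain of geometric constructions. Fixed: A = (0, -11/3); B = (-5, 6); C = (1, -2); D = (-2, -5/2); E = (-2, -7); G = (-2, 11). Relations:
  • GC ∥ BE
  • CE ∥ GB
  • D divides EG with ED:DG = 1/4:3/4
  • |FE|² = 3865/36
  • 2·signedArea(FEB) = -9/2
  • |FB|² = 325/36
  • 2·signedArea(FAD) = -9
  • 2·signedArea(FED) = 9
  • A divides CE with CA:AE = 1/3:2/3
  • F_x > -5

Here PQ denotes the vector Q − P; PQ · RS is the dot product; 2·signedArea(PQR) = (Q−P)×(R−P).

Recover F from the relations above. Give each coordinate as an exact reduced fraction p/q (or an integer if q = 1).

F = (-4, 19/6)

1. F_x = -4  [2·signedArea(FEB) = -9/2 ∩ 2·signedArea(FAD) = -9]
2. F_y = 19/6  [2·signedArea(FEB) = -9/2 ∩ 2·signedArea(FAD) = -9]
   → F = (-4, 19/6)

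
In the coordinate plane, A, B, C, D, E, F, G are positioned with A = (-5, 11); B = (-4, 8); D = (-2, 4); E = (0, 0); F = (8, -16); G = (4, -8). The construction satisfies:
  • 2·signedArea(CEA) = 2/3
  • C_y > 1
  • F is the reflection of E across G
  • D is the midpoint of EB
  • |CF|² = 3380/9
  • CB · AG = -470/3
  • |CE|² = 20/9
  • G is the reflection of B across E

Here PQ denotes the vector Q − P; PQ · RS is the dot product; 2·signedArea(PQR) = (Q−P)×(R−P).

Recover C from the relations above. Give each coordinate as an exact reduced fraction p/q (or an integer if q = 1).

1. C_x = -2/3  [2·signedArea(CEA) = 2/3 ∩ CB · AG = -470/3]
2. C_y = 4/3  [2·signedArea(CEA) = 2/3 ∩ CB · AG = -470/3]
   → C = (-2/3, 4/3)

C = (-2/3, 4/3)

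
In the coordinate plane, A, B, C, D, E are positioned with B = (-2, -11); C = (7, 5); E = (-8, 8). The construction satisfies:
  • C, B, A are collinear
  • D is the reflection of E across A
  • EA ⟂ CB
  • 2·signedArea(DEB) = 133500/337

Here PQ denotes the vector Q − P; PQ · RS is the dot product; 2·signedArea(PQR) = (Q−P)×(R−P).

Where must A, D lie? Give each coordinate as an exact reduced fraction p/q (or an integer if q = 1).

A = (1576/337, 293/337)
D = (5848/337, -2110/337)

1. A_x = 1576/337  [C, B, A are collinear ∩ EA ⟂ CB]
2. A_y = 293/337  [C, B, A are collinear ∩ EA ⟂ CB]
   → A = (1576/337, 293/337)
3. D_x = 5848/337  [D is the reflection of E across A]
4. D_y = -2110/337  [D is the reflection of E across A]
   → D = (5848/337, -2110/337)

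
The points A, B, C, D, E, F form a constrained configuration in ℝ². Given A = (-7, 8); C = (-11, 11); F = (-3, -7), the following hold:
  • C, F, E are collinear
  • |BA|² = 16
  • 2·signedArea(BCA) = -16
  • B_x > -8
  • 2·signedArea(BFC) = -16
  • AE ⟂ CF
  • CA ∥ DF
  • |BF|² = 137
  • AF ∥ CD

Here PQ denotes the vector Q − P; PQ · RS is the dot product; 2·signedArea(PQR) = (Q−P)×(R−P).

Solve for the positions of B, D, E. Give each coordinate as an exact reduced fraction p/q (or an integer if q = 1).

B = (-7, 4)
D = (-7, -4)
E = (-895/97, 680/97)

1. B_x = -7  [2·signedArea(BFC) = -16 ∩ 2·signedArea(BCA) = -16]
2. B_y = 4  [2·signedArea(BFC) = -16 ∩ 2·signedArea(BCA) = -16]
   → B = (-7, 4)
3. D_x = -7  [CA ∥ DF ∩ AF ∥ CD]
4. D_y = -4  [CA ∥ DF ∩ AF ∥ CD]
   → D = (-7, -4)
5. E_x = -895/97  [C, F, E are collinear ∩ AE ⟂ CF]
6. E_y = 680/97  [C, F, E are collinear ∩ AE ⟂ CF]
   → E = (-895/97, 680/97)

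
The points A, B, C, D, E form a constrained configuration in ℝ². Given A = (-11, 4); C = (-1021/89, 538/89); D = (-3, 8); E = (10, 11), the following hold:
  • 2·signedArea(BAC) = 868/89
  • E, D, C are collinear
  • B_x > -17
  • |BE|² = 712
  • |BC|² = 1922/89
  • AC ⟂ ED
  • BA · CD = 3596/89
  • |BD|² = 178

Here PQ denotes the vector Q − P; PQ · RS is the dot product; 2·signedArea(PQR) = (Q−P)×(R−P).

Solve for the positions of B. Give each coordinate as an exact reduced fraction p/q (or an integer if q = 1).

1. B_x = -16  [line -754/89·x + -174/89·y + -11194/89 = 0 ∩ |BC|² = 1922/89]
2. B_y = 5  [line -754/89·x + -174/89·y + -11194/89 = 0 ∩ |BC|² = 1922/89]
   → B = (-16, 5)

B = (-16, 5)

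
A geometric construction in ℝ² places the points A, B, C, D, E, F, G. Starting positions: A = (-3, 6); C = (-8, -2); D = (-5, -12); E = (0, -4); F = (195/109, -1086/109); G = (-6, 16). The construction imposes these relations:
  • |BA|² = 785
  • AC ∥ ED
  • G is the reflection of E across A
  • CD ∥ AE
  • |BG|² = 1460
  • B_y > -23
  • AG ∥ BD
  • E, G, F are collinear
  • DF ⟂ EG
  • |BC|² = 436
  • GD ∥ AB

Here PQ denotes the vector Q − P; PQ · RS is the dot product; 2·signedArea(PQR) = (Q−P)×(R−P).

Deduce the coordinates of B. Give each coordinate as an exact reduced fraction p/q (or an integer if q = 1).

1. B_x = -2  [AG ∥ BD ∩ GD ∥ AB]
2. B_y = -22  [AG ∥ BD ∩ GD ∥ AB]
   → B = (-2, -22)

B = (-2, -22)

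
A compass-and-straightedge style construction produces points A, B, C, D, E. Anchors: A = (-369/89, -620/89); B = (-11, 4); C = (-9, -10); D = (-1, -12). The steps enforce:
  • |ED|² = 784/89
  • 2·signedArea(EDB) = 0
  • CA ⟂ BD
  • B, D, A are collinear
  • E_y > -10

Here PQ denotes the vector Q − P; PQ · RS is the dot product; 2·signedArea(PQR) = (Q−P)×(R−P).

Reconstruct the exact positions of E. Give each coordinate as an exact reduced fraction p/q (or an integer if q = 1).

E = (-229/89, -844/89)

1. E_x = -229/89  [line -16·x + -10·y + -136 = 0 ∩ |ED|² = 784/89]
2. E_y = -844/89  [line -16·x + -10·y + -136 = 0 ∩ |ED|² = 784/89]
   → E = (-229/89, -844/89)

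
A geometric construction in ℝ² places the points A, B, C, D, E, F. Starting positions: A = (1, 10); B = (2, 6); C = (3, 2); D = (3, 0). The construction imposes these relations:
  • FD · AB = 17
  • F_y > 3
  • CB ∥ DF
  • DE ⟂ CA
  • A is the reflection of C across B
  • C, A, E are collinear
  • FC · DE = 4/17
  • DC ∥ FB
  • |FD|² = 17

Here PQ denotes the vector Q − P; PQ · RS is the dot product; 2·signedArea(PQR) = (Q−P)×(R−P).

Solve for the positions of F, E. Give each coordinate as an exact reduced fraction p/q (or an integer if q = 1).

1. F_x = 2  [DC ∥ FB ∩ CB ∥ DF]
2. F_y = 4  [DC ∥ FB ∩ CB ∥ DF]
   → F = (2, 4)
3. E_x = 59/17  [C, A, E are collinear ∩ DE ⟂ CA]
4. E_y = 2/17  [C, A, E are collinear ∩ DE ⟂ CA]
   → E = (59/17, 2/17)

E = (59/17, 2/17)
F = (2, 4)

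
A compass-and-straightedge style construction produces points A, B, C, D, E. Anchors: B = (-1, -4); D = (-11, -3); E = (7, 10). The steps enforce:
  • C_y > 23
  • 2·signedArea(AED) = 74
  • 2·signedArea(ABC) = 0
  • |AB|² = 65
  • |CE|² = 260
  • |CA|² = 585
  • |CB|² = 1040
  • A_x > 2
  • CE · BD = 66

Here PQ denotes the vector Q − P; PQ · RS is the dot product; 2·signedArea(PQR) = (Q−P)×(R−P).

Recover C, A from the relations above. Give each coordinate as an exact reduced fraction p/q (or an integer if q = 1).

1. C_x = 15  [line 10·x + -1·y + -126 = 0 ∩ |CB|² = 1040]
2. C_y = 24  [line 10·x + -1·y + -126 = 0 ∩ |CB|² = 1040]
   → C = (15, 24)
3. A_x = 3  [2·signedArea(ABC) = 0 ∩ 2·signedArea(AED) = 74]
4. A_y = 3  [2·signedArea(ABC) = 0 ∩ 2·signedArea(AED) = 74]
   → A = (3, 3)

A = (3, 3)
C = (15, 24)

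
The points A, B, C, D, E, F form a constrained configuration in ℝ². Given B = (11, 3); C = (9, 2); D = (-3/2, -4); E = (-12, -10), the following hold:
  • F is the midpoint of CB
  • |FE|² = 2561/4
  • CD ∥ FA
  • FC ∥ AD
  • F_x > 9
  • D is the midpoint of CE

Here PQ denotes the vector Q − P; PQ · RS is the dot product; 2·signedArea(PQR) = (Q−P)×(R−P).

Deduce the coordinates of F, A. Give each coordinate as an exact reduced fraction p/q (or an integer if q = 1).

A = (-1/2, -7/2)
F = (10, 5/2)

1. F_x = 10  [F is the midpoint of CB]
2. F_y = 5/2  [F is the midpoint of CB]
   → F = (10, 5/2)
3. A_x = -1/2  [FC ∥ AD ∩ CD ∥ FA]
4. A_y = -7/2  [FC ∥ AD ∩ CD ∥ FA]
   → A = (-1/2, -7/2)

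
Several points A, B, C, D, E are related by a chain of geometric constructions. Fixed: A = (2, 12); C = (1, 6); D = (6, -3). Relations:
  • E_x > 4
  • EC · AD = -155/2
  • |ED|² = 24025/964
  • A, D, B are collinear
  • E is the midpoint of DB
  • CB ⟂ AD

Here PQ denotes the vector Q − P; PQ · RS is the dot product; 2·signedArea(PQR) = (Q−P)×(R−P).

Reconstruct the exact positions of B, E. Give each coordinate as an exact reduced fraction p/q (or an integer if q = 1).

B = (826/241, 1602/241)
E = (1136/241, 879/482)

1. B_x = 826/241  [A, D, B are collinear ∩ CB ⟂ AD]
2. B_y = 1602/241  [A, D, B are collinear ∩ CB ⟂ AD]
   → B = (826/241, 1602/241)
3. E_x = 1136/241  [E is the midpoint of DB]
4. E_y = 879/482  [E is the midpoint of DB]
   → E = (1136/241, 879/482)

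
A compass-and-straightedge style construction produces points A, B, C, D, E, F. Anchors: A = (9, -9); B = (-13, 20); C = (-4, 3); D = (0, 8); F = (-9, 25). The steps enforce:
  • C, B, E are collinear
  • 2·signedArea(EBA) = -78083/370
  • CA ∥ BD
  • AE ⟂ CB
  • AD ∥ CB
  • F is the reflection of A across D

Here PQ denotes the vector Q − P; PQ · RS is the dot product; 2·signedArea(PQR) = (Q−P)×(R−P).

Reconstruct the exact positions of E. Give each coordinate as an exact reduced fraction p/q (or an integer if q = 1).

1. E_x = 1409/370  [C, B, E are collinear ∩ AE ⟂ CB]
2. E_y = -4347/370  [C, B, E are collinear ∩ AE ⟂ CB]
   → E = (1409/370, -4347/370)

E = (1409/370, -4347/370)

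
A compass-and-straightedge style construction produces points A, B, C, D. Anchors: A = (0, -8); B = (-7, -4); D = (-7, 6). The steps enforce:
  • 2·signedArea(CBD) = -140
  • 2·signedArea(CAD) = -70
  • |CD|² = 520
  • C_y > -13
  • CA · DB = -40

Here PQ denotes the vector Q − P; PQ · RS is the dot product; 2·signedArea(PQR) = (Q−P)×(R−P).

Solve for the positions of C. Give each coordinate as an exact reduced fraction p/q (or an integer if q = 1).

C = (7, -12)

1. C_x = 7  [CA · DB = -40 ∩ 2·signedArea(CAD) = -70]
2. C_y = -12  [CA · DB = -40 ∩ 2·signedArea(CAD) = -70]
   → C = (7, -12)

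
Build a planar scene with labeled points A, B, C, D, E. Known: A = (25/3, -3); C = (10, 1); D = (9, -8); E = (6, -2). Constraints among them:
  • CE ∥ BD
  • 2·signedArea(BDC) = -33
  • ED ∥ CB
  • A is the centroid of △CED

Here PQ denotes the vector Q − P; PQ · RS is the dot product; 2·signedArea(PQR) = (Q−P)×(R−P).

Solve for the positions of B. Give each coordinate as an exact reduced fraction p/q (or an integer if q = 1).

1. B_x = 13  [CE ∥ BD ∩ ED ∥ CB]
2. B_y = -5  [CE ∥ BD ∩ ED ∥ CB]
   → B = (13, -5)

B = (13, -5)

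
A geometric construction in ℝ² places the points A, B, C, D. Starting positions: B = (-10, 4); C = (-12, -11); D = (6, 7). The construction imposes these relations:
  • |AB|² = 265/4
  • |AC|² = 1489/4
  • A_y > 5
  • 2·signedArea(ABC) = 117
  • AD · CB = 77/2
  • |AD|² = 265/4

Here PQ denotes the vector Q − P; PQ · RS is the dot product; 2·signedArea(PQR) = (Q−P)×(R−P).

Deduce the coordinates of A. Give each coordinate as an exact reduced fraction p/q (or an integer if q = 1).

A = (-2, 11/2)

1. A_x = -2  [AD · CB = 77/2 ∩ 2·signedArea(ABC) = 117]
2. A_y = 11/2  [AD · CB = 77/2 ∩ 2·signedArea(ABC) = 117]
   → A = (-2, 11/2)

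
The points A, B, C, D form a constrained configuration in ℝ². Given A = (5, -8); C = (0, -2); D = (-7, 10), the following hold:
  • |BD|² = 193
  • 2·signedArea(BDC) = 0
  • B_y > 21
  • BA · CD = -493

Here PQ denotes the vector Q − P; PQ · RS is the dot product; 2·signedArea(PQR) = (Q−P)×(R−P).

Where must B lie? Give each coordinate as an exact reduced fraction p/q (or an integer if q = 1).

B = (-14, 22)

1. B_x = -14  [2·signedArea(BDC) = 0 ∩ BA · CD = -493]
2. B_y = 22  [2·signedArea(BDC) = 0 ∩ BA · CD = -493]
   → B = (-14, 22)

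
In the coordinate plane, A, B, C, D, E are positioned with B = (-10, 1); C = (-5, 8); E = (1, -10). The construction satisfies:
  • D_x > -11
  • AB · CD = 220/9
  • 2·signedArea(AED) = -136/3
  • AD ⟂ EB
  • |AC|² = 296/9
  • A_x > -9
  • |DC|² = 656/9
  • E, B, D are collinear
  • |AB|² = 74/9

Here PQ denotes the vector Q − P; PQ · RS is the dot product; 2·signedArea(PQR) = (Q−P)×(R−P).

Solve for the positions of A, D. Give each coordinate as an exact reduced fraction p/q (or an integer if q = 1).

A = (-25/3, 10/3)
D = (-31/3, 4/3)

1. D_x = -31/3  [line -11·x + -11·y + -99 = 0 ∩ |DC|² = 656/9]
2. D_y = 4/3  [line -11·x + -11·y + -99 = 0 ∩ |DC|² = 656/9]
   → D = (-31/3, 4/3)
3. A_x = -25/3  [AB · CD = 220/9 ∩ AD ⟂ EB]
4. A_y = 10/3  [AB · CD = 220/9 ∩ AD ⟂ EB]
   → A = (-25/3, 10/3)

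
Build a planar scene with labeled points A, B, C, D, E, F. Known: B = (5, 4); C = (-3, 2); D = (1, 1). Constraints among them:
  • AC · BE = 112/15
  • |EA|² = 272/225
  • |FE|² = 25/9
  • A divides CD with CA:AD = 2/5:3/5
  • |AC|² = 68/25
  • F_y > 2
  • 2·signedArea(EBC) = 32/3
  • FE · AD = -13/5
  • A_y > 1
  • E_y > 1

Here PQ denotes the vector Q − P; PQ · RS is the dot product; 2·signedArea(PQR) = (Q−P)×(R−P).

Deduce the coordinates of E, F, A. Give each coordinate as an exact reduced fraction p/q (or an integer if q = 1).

A = (-7/5, 8/5)
E = (-1/3, 4/3)
F = (1, 7/3)

1. A_x = -7/5  [A divides CD with CA:AD = 2/5:3/5]
2. A_y = 8/5  [A divides CD with CA:AD = 2/5:3/5]
   → A = (-7/5, 8/5)
3. E_x = -1/3  [2·signedArea(EBC) = 32/3 ∩ AC · BE = 112/15]
4. E_y = 4/3  [2·signedArea(EBC) = 32/3 ∩ AC · BE = 112/15]
   → E = (-1/3, 4/3)
5. F_x = 1  [line -12/5·x + 3/5·y + 1 = 0 ∩ |FE|² = 25/9]
6. F_y = 7/3  [line -12/5·x + 3/5·y + 1 = 0 ∩ |FE|² = 25/9]
   → F = (1, 7/3)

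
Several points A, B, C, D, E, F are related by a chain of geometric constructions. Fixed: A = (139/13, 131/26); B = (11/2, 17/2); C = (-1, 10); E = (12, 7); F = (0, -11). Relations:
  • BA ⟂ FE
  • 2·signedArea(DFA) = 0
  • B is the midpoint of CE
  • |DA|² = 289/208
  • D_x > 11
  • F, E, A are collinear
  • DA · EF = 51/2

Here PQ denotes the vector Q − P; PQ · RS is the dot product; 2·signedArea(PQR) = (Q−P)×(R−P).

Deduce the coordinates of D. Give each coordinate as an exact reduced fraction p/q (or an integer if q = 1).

1. D_x = 295/26  [2·signedArea(DFA) = 0 ∩ DA · EF = 51/2]
2. D_y = 313/52  [2·signedArea(DFA) = 0 ∩ DA · EF = 51/2]
   → D = (295/26, 313/52)

D = (295/26, 313/52)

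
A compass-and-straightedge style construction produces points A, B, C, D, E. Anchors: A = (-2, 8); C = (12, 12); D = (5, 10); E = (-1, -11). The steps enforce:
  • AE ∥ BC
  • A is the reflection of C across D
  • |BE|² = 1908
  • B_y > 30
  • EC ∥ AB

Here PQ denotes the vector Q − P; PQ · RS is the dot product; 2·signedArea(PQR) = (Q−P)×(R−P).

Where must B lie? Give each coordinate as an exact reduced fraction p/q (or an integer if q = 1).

1. B_x = 11  [AE ∥ BC ∩ EC ∥ AB]
2. B_y = 31  [AE ∥ BC ∩ EC ∥ AB]
   → B = (11, 31)

B = (11, 31)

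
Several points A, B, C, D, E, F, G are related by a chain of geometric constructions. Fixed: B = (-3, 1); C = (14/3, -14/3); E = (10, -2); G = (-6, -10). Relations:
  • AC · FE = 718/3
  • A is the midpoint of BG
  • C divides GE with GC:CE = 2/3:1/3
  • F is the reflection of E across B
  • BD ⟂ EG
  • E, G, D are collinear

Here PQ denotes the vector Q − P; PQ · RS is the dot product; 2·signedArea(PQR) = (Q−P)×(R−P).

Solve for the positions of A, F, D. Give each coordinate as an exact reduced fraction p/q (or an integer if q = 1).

A = (-9/2, -9/2)
D = (4/5, -33/5)
F = (-16, 4)

1. A_x = -9/2  [A is the midpoint of BG]
2. A_y = -9/2  [A is the midpoint of BG]
   → A = (-9/2, -9/2)
3. F_x = -16  [F is the reflection of E across B]
4. F_y = 4  [F is the reflection of E across B]
   → F = (-16, 4)
5. D_x = 4/5  [E, G, D are collinear ∩ BD ⟂ EG]
6. D_y = -33/5  [E, G, D are collinear ∩ BD ⟂ EG]
   → D = (4/5, -33/5)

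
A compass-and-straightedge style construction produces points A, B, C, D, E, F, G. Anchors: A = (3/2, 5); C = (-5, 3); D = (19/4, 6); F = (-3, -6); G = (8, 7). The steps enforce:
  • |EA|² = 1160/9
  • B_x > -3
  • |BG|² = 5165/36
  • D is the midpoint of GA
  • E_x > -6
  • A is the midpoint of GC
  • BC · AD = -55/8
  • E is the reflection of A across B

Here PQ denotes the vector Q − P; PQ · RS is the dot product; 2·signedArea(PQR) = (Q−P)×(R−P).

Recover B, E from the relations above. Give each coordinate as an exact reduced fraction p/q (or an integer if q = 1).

1. B_x = -13/6  [line -13/4·x + -1·y + -51/8 = 0 ∩ |BG|² = 5165/36]
2. B_y = 2/3  [line -13/4·x + -1·y + -51/8 = 0 ∩ |BG|² = 5165/36]
   → B = (-13/6, 2/3)
3. E_x = -35/6  [E is the reflection of A across B]
4. E_y = -11/3  [E is the reflection of A across B]
   → E = (-35/6, -11/3)

B = (-13/6, 2/3)
E = (-35/6, -11/3)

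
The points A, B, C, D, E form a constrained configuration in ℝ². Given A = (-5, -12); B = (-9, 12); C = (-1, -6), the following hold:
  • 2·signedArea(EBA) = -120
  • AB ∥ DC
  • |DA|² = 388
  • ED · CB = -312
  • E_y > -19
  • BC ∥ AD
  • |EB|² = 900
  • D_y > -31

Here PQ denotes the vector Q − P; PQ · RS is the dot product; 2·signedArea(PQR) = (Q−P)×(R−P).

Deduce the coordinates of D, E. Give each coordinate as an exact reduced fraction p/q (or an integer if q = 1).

D = (3, -30)
E = (-9, -18)

1. D_x = 3  [AB ∥ DC ∩ BC ∥ AD]
2. D_y = -30  [AB ∥ DC ∩ BC ∥ AD]
   → D = (3, -30)
3. E_x = -9  [ED · CB = -312 ∩ 2·signedArea(EBA) = -120]
4. E_y = -18  [ED · CB = -312 ∩ 2·signedArea(EBA) = -120]
   → E = (-9, -18)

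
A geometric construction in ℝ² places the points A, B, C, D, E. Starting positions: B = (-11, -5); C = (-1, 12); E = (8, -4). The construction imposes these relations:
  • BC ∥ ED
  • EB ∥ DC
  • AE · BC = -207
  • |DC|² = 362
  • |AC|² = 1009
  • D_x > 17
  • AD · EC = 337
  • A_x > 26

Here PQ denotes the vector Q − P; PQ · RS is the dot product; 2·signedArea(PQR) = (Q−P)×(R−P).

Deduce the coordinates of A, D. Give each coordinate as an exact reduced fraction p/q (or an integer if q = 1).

A = (27, -3)
D = (18, 13)

1. A_x = 27  [line -10·x + -17·y + 219 = 0 ∩ |AC|² = 1009]
2. A_y = -3  [line -10·x + -17·y + 219 = 0 ∩ |AC|² = 1009]
   → A = (27, -3)
3. D_x = 18  [EB ∥ DC ∩ BC ∥ ED]
4. D_y = 13  [EB ∥ DC ∩ BC ∥ ED]
   → D = (18, 13)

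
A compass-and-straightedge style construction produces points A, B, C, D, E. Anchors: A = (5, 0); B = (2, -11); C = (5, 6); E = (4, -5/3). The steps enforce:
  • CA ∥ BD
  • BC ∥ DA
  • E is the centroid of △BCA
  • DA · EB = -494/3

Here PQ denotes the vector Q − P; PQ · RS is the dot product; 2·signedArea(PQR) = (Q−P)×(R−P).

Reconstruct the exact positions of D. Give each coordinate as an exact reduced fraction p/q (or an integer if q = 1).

D = (2, -17)

1. D_x = 2  [BC ∥ DA ∩ CA ∥ BD]
2. D_y = -17  [BC ∥ DA ∩ CA ∥ BD]
   → D = (2, -17)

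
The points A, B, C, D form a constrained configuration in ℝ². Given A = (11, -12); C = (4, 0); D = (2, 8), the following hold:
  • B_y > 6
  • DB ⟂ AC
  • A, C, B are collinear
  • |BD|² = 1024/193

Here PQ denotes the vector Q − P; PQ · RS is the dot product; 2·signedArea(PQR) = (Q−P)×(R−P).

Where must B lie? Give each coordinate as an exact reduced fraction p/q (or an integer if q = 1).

B = (2/193, 1320/193)

1. B_x = 2/193  [A, C, B are collinear ∩ DB ⟂ AC]
2. B_y = 1320/193  [A, C, B are collinear ∩ DB ⟂ AC]
   → B = (2/193, 1320/193)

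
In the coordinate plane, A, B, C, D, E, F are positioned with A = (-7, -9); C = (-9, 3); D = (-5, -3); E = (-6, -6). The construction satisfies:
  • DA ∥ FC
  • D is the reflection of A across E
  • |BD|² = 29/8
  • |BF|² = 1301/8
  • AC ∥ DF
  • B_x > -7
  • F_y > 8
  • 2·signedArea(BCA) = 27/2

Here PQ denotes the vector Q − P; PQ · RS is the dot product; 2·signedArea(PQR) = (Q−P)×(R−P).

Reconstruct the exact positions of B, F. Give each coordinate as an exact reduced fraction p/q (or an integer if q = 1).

B = (-27/4, -15/4)
F = (-7, 9)

1. F_x = -7  [DA ∥ FC ∩ AC ∥ DF]
2. F_y = 9  [DA ∥ FC ∩ AC ∥ DF]
   → F = (-7, 9)
3. B_x = -27/4  [line 12·x + 2·y + 177/2 = 0 ∩ |BF|² = 1301/8]
4. B_y = -15/4  [line 12·x + 2·y + 177/2 = 0 ∩ |BF|² = 1301/8]
   → B = (-27/4, -15/4)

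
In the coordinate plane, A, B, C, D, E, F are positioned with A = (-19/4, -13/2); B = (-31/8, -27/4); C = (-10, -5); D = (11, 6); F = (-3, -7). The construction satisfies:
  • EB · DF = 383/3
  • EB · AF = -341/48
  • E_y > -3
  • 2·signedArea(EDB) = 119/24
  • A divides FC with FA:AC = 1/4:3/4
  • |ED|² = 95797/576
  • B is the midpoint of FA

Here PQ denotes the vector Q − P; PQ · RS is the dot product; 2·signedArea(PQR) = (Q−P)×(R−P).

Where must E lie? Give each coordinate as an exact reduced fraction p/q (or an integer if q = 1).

1. E_x = 11/8  [2·signedArea(EDB) = 119/24 ∩ EB · AF = -341/48]
2. E_y = -31/12  [2·signedArea(EDB) = 119/24 ∩ EB · AF = -341/48]
   → E = (11/8, -31/12)

E = (11/8, -31/12)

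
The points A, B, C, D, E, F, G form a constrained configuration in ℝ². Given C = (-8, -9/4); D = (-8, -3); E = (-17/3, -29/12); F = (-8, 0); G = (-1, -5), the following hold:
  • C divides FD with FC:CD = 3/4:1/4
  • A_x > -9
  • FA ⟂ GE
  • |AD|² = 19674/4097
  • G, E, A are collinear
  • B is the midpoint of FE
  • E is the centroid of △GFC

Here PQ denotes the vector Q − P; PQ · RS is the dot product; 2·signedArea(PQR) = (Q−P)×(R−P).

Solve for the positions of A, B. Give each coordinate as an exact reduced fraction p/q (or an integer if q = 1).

A = (-34729/4097, -3528/4097)
B = (-41/6, -29/24)

1. A_x = -34729/4097  [G, E, A are collinear ∩ FA ⟂ GE]
2. A_y = -3528/4097  [G, E, A are collinear ∩ FA ⟂ GE]
   → A = (-34729/4097, -3528/4097)
3. B_x = -41/6  [B is the midpoint of FE]
4. B_y = -29/24  [B is the midpoint of FE]
   → B = (-41/6, -29/24)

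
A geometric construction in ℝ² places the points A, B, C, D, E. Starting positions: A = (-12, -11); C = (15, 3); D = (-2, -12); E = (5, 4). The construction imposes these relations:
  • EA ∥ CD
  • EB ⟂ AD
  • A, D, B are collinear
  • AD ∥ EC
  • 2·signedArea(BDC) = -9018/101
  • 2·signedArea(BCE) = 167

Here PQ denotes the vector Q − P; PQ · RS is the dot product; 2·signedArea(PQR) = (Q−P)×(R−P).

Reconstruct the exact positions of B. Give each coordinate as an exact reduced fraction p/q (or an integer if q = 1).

B = (338/101, -1266/101)

1. B_x = 338/101  [A, D, B are collinear ∩ EB ⟂ AD]
2. B_y = -1266/101  [A, D, B are collinear ∩ EB ⟂ AD]
   → B = (338/101, -1266/101)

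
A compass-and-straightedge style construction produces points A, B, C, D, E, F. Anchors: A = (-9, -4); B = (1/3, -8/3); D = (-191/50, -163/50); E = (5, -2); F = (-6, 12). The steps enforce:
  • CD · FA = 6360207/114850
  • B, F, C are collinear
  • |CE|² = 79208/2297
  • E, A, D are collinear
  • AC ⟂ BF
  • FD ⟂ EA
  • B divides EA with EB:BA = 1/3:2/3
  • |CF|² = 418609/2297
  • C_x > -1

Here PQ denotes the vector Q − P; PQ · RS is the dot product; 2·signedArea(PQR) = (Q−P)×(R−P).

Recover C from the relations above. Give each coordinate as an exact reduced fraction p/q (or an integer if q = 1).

1. C_x = -1489/2297  [B, F, C are collinear ∩ AC ⟂ BF]
2. C_y = -904/2297  [B, F, C are collinear ∩ AC ⟂ BF]
   → C = (-1489/2297, -904/2297)

C = (-1489/2297, -904/2297)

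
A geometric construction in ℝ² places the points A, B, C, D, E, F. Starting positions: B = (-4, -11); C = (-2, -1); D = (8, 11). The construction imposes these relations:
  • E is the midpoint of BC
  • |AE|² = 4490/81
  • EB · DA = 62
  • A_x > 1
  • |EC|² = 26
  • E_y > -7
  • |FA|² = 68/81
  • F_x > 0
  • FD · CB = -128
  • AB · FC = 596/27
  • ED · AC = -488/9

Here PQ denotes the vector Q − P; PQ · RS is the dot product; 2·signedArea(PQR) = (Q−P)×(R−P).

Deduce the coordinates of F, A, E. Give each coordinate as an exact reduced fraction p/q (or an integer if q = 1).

1. E_x = -3  [E is the midpoint of BC]
2. E_y = -6  [E is the midpoint of BC]
   → E = (-3, -6)
3. A_x = 14/9  [EB · DA = 62 ∩ ED · AC = -488/9]
4. A_y = -1/9  [EB · DA = 62 ∩ ED · AC = -488/9]
   → A = (14/9, -1/9)
5. F_x = 2/3  [FD · CB = -128 ∩ AB · FC = 596/27]
6. F_y = -1/3  [FD · CB = -128 ∩ AB · FC = 596/27]
   → F = (2/3, -1/3)

A = (14/9, -1/9)
E = (-3, -6)
F = (2/3, -1/3)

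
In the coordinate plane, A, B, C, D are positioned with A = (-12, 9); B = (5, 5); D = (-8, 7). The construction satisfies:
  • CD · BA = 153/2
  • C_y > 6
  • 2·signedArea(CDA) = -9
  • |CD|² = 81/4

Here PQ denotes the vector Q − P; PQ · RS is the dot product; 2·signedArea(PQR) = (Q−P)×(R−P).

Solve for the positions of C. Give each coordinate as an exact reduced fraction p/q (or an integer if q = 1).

1. C_x = -7/2  [2·signedArea(CDA) = -9 ∩ CD · BA = 153/2]
2. C_y = 7  [2·signedArea(CDA) = -9 ∩ CD · BA = 153/2]
   → C = (-7/2, 7)

C = (-7/2, 7)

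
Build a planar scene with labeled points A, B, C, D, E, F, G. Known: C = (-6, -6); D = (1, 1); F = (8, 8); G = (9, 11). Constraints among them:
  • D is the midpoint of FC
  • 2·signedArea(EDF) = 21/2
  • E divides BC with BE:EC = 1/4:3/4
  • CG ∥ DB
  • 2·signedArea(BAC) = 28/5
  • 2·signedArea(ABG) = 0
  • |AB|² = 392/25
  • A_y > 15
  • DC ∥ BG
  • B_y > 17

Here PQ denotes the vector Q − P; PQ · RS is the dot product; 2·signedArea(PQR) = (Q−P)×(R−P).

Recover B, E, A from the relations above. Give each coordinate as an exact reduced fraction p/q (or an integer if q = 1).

A = (66/5, 76/5)
B = (16, 18)
E = (21/2, 12)

1. B_x = 16  [DC ∥ BG ∩ CG ∥ DB]
2. B_y = 18  [DC ∥ BG ∩ CG ∥ DB]
   → B = (16, 18)
3. E_x = 21/2  [E divides BC with BE:EC = 1/4:3/4]
4. E_y = 12  [E divides BC with BE:EC = 1/4:3/4]
   → E = (21/2, 12)
5. A_x = 66/5  [2·signedArea(ABG) = 0 ∩ 2·signedArea(BAC) = 28/5]
6. A_y = 76/5  [2·signedArea(ABG) = 0 ∩ 2·signedArea(BAC) = 28/5]
   → A = (66/5, 76/5)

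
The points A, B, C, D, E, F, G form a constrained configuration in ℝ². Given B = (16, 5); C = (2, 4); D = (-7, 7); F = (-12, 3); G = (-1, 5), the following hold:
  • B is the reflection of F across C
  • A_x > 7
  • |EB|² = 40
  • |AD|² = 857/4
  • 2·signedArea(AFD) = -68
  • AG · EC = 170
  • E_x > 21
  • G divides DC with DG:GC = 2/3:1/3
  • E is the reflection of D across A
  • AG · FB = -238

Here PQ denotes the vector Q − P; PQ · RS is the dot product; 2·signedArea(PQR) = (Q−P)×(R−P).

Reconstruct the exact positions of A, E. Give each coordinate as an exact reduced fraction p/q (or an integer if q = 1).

1. A_x = 15/2  [AG · FB = -238 ∩ 2·signedArea(AFD) = -68]
2. A_y = 5  [AG · FB = -238 ∩ 2·signedArea(AFD) = -68]
   → A = (15/2, 5)
3. E_x = 22  [E is the reflection of D across A]
4. E_y = 3  [E is the reflection of D across A]
   → E = (22, 3)

A = (15/2, 5)
E = (22, 3)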